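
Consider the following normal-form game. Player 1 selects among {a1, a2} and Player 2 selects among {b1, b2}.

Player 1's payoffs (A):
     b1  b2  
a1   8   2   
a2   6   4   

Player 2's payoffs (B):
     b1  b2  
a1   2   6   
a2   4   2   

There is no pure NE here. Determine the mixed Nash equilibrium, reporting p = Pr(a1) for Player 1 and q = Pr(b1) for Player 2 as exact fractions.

In a mixed NE each player is indifferent between their pure strategies, so the opponent's mix sets the indifference.
Player 2 indifferent between b1 and b2: p·2 + (1−p)·4 = p·6 + (1−p)·2 ⟹ 4 + (-2)p = 2 + 4p ⟹ p = 1/3.
Player 1 indifferent between a1 and a2: q·8 + (1−q)·2 = q·6 + (1−q)·4 ⟹ 2 + 6q = 4 + 2q ⟹ q = 1/2.

p = 1/3, q = 1/2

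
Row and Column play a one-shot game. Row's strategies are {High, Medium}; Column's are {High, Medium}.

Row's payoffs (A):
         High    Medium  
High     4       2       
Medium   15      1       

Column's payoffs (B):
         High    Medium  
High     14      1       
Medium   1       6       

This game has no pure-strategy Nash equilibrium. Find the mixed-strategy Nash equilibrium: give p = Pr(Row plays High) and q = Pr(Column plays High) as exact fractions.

In a mixed NE each player is indifferent between their pure strategies, so the opponent's mix sets the indifference.
Column indifferent between High and Medium: p·14 + (1−p)·1 = p·1 + (1−p)·6 ⟹ 1 + 13p = 6 + (-5)p ⟹ p = 5/18.
Row indifferent between High and Medium: q·4 + (1−q)·2 = q·15 + (1−q)·1 ⟹ 2 + 2q = 1 + 14q ⟹ q = 1/12.

p = 5/18, q = 1/12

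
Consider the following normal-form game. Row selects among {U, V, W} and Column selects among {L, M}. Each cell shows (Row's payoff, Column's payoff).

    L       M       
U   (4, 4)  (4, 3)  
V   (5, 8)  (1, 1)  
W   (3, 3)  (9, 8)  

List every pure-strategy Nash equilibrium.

A profile is a Nash equilibrium when each player is best-responding to the other.
Row's best responses — vs L: V (payoff 5); vs M: W (payoff 9).
Column's best responses — vs U: L (payoff 4); vs V: L (payoff 8); vs W: M (payoff 8).
Mutual best responses occur at (V, L) and (W, M); at each, neither player gains by switching.

(V, L) and (W, M)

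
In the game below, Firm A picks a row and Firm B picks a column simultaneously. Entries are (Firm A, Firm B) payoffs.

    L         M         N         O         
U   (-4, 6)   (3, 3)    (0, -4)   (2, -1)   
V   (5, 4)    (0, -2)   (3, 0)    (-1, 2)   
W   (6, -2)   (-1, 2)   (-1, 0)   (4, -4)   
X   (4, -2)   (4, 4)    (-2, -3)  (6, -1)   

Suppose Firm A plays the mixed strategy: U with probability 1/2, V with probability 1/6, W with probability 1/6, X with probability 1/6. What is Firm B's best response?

Compute Firm B's expected payoff from each pure strategy against the given mix.
L: (1/2)·6 + (1/6)·4 + (1/6)·(-2) + (1/6)·(-2) = 3
M: (1/2)·3 + (1/6)·(-2) + (1/6)·2 + (1/6)·4 = 13/6
N: (1/2)·(-4) + (1/6)·0 + (1/6)·0 + (1/6)·(-3) = -5/2
O: (1/2)·(-1) + (1/6)·2 + (1/6)·(-4) + (1/6)·(-1) = -1
Highest expected payoff is 3, from L.

L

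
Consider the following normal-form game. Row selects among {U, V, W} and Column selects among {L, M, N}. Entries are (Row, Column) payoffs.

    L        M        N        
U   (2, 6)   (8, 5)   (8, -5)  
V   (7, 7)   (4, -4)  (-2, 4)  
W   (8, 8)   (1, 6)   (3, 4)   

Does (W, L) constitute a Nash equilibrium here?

Holding Column at L: Row gets 8 from W, versus 2 from U, 7 from V. No profitable deviation for Row.
Holding Row at W: Column gets 8 from L, versus 6 from M, 4 from N. No profitable deviation for Column either.

Yes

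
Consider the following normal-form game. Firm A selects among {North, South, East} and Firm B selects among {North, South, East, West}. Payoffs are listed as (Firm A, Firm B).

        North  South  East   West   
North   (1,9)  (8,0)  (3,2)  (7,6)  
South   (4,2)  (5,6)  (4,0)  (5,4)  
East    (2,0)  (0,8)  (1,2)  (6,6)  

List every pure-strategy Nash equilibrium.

Find each player's best response to every opponent strategy; NE are the intersections.
Firm A's best responses — vs North: South (payoff 4); vs South: North (payoff 8); vs East: South (payoff 4); vs West: North (payoff 7).
Firm B's best responses — vs North: North (payoff 9); vs South: South (payoff 6); vs East: South (payoff 8).
No cell has both players best-responding. For instance, Firm A's best reply to West is North, but against North Firm B prefers North over West.

None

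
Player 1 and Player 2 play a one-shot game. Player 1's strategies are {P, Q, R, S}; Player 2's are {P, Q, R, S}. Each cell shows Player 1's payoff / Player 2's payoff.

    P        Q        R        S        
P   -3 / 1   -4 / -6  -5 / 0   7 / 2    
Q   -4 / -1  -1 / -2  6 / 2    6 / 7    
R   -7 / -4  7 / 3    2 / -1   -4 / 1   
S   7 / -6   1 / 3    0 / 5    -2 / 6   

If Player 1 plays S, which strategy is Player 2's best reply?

With Player 1 fixed at S, Player 2's payoffs are: P → -6, Q → 3, R → 5, S → 6.
The maximum is 6, achieved by S.

S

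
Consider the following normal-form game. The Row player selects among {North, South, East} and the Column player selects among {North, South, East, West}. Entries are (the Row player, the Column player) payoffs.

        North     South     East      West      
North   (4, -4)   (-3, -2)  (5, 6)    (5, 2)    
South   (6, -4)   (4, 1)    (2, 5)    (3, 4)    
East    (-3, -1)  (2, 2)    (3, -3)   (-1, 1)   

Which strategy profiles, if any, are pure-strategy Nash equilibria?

(North, East)

A profile is a Nash equilibrium when each player is best-responding to the other.
The Row player's best responses — vs North: South (payoff 6); vs South: South (payoff 4); vs East: North (payoff 5); vs West: North (payoff 5).
The Column player's best responses — vs North: East (payoff 6); vs South: East (payoff 5); vs East: South (payoff 2).
The only mutual best response is (North, East); neither player gains by switching there.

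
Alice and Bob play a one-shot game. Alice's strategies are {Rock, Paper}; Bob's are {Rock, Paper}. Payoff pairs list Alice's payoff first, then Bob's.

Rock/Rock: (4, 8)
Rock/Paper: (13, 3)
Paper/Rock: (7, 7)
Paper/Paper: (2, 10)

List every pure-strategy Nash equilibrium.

A profile is a Nash equilibrium when each player is best-responding to the other.
Alice's best responses — vs Rock: Paper (payoff 7); vs Paper: Rock (payoff 13).
Bob's best responses — vs Rock: Rock (payoff 8); vs Paper: Paper (payoff 10).
No cell has both players best-responding. For instance, Alice's best reply to Paper is Rock, but against Rock Bob prefers Rock over Paper.

No pure-strategy Nash equilibrium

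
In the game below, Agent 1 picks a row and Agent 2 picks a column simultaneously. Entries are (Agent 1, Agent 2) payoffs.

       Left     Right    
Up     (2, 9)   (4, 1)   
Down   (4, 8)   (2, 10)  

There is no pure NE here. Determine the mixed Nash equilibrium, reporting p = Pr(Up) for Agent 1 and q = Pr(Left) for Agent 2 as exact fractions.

In a mixed NE each player is indifferent between their pure strategies, so the opponent's mix sets the indifference.
Agent 2 indifferent between Left and Right: p·9 + (1−p)·8 = p·1 + (1−p)·10 ⟹ 8 + 1p = 10 + (-9)p ⟹ p = 1/5.
Agent 1 indifferent between Up and Down: q·2 + (1−q)·4 = q·4 + (1−q)·2 ⟹ 4 + (-2)q = 2 + 2q ⟹ q = 1/2.

p = 1/5, q = 1/2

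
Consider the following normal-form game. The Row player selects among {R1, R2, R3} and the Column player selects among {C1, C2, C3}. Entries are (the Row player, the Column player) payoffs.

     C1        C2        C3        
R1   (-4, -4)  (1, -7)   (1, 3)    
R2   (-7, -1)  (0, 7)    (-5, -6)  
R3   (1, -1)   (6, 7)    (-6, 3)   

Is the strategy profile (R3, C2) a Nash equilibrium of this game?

Holding the Column player at C2: the Row player gets 6 from R3, versus 1 from R1, 0 from R2. No profitable deviation for the Row player.
Holding the Row player at R3: the Column player gets 7 from C2, versus -1 from C1, 3 from C3. No profitable deviation for the Column player either.

Yes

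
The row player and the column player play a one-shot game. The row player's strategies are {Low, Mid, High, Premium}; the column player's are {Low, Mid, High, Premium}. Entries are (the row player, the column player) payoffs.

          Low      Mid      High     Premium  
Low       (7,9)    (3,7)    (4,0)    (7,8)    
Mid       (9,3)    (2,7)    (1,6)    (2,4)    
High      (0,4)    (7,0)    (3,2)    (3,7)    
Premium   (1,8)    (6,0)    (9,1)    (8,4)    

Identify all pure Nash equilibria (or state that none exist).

No pure-strategy Nash equilibrium

Find each player's best response to every opponent strategy; NE are the intersections.
The row player's best responses — vs Low: Mid (payoff 9); vs Mid: High (payoff 7); vs High: Premium (payoff 9); vs Premium: Premium (payoff 8).
The column player's best responses — vs Low: Low (payoff 9); vs Mid: Mid (payoff 7); vs High: Premium (payoff 7); vs Premium: Low (payoff 8).
No cell has both players best-responding. For instance, the row player's best reply to Premium is Premium, but against Premium the column player prefers Low over Premium.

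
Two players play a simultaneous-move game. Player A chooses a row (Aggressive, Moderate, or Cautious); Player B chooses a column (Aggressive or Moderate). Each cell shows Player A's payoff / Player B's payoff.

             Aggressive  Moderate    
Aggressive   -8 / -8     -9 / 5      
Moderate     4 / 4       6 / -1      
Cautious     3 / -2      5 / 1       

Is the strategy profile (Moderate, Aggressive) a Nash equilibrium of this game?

Yes

Holding Player B at Aggressive: Player A gets 4 from Moderate, versus -8 from Aggressive, 3 from Cautious. No profitable deviation for Player A.
Holding Player A at Moderate: Player B gets 4 from Aggressive, versus -1 from Moderate. No profitable deviation for Player B either.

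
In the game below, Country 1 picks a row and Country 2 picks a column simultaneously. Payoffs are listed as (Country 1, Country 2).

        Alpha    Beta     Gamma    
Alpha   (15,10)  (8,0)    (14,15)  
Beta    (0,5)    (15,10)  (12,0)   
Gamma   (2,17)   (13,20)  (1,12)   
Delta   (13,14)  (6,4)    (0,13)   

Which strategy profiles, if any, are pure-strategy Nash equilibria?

A profile is a Nash equilibrium when each player is best-responding to the other.
Country 1's best responses — vs Alpha: Alpha (payoff 15); vs Beta: Beta (payoff 15); vs Gamma: Alpha (payoff 14).
Country 2's best responses — vs Alpha: Gamma (payoff 15); vs Beta: Beta (payoff 10); vs Gamma: Beta (payoff 20); vs Delta: Alpha (payoff 14).
Mutual best responses occur at (Alpha, Gamma) and (Beta, Beta); at each, neither player gains by switching.

(Alpha, Gamma) and (Beta, Beta)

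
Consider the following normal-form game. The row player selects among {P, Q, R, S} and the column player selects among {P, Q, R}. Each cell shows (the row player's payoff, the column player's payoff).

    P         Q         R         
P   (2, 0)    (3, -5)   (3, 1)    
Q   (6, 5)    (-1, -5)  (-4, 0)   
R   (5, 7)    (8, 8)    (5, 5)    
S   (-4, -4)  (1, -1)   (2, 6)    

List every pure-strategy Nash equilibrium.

(Q, P) and (R, Q)

Find each player's best response to every opponent strategy; NE are the intersections.
The row player's best responses — vs P: Q (payoff 6); vs Q: R (payoff 8); vs R: R (payoff 5).
The column player's best responses — vs P: R (payoff 1); vs Q: P (payoff 5); vs R: Q (payoff 8); vs S: R (payoff 6).
Mutual best responses occur at (Q, P) and (R, Q); at each, neither player gains by switching.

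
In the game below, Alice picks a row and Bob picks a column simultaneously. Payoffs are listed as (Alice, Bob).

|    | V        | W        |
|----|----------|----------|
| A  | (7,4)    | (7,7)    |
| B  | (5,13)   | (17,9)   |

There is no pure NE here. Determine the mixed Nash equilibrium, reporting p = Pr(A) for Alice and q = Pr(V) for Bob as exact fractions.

In a mixed NE each player is indifferent between their pure strategies, so the opponent's mix sets the indifference.
Bob indifferent between V and W: p·4 + (1−p)·13 = p·7 + (1−p)·9 ⟹ 13 + (-9)p = 9 + (-2)p ⟹ p = 4/7.
Alice indifferent between A and B: q·7 + (1−q)·7 = q·5 + (1−q)·17 ⟹ 7 + 0q = 17 + (-12)q ⟹ q = 5/6.

p = 4/7, q = 5/6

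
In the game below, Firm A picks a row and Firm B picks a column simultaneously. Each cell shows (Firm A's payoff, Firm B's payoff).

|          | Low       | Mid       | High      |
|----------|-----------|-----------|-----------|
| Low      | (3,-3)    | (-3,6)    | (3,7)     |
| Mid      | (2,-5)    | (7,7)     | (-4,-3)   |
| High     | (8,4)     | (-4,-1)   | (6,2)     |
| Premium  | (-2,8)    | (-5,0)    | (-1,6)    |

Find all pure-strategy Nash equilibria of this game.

(Mid, Mid) and (High, Low)

Find each player's best response to every opponent strategy; NE are the intersections.
Firm A's best responses — vs Low: High (payoff 8); vs Mid: Mid (payoff 7); vs High: High (payoff 6).
Firm B's best responses — vs Low: High (payoff 7); vs Mid: Mid (payoff 7); vs High: Low (payoff 4); vs Premium: Low (payoff 8).
Mutual best responses occur at (Mid, Mid) and (High, Low); at each, neither player gains by switching.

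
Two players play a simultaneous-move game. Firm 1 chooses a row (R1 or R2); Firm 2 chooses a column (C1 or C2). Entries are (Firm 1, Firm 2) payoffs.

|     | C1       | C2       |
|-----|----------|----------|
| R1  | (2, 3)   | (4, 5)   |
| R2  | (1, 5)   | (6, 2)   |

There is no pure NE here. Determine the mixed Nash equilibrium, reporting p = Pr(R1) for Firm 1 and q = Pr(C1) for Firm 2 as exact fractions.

p = 3/5, q = 2/3

Each player's mixing probability is pinned down by making the *other* player indifferent.
Firm 2 indifferent between C1 and C2: p·3 + (1−p)·5 = p·5 + (1−p)·2 ⟹ 5 + (-2)p = 2 + 3p ⟹ p = 3/5.
Firm 1 indifferent between R1 and R2: q·2 + (1−q)·4 = q·1 + (1−q)·6 ⟹ 4 + (-2)q = 6 + (-5)q ⟹ q = 2/3.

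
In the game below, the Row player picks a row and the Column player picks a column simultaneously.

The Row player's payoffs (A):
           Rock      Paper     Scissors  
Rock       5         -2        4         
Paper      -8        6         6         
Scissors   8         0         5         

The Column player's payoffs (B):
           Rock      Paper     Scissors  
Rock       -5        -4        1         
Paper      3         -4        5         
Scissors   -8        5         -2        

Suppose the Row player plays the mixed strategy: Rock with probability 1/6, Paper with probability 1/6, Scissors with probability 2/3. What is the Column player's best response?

The Column player's best reply maximizes expected payoff against the mix.
Rock: (1/6)·(-5) + (1/6)·3 + (2/3)·(-8) = -17/3
Paper: (1/6)·(-4) + (1/6)·(-4) + (2/3)·5 = 2
Scissors: (1/6)·1 + (1/6)·5 + (2/3)·(-2) = -1/3
Highest expected payoff is 2, from Paper.

Paper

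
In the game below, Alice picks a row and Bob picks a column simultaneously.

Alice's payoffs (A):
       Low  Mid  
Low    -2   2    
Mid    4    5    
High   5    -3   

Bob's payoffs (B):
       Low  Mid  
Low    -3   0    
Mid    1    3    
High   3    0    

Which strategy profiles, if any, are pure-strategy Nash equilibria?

(Mid, Mid) and (High, Low)

A profile is a Nash equilibrium when each player is best-responding to the other.
Alice's best responses — vs Low: High (payoff 5); vs Mid: Mid (payoff 5).
Bob's best responses — vs Low: Mid (payoff 0); vs Mid: Mid (payoff 3); vs High: Low (payoff 3).
Mutual best responses occur at (Mid, Mid) and (High, Low); at each, neither player gains by switching.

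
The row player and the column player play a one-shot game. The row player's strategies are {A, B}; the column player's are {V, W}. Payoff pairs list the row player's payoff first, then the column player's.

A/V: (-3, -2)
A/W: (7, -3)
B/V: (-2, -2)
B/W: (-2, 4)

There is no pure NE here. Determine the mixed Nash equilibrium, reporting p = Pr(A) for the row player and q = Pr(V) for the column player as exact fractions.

In a mixed NE each player is indifferent between their pure strategies, so the opponent's mix sets the indifference.
The column player indifferent between V and W: p·(-2) + (1−p)·(-2) = p·(-3) + (1−p)·4 ⟹ (-2) + 0p = 4 + (-7)p ⟹ p = 6/7.
The row player indifferent between A and B: q·(-3) + (1−q)·7 = q·(-2) + (1−q)·(-2) ⟹ 7 + (-10)q = (-2) + 0q ⟹ q = 9/10.

p = 6/7, q = 9/10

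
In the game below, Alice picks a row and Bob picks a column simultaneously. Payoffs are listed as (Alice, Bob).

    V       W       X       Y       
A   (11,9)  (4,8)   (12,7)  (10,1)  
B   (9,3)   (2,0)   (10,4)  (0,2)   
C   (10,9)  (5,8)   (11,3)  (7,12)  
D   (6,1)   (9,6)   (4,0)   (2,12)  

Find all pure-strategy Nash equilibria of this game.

Check mutual best responses: a cell is a NE iff neither player can gain by unilaterally deviating.
Alice's best responses — vs V: A (payoff 11); vs W: D (payoff 9); vs X: A (payoff 12); vs Y: A (payoff 10).
Bob's best responses — vs A: V (payoff 9); vs B: X (payoff 4); vs C: Y (payoff 12); vs D: Y (payoff 12).
The only mutual best response is (A, V); neither player gains by switching there.

(A, V)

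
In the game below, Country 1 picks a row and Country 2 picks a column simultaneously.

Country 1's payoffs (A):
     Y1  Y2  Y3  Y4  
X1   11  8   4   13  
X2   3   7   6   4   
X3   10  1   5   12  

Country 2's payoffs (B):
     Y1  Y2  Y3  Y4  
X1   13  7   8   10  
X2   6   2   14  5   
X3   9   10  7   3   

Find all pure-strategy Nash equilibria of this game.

(X1, Y1) and (X2, Y3)

Find each player's best response to every opponent strategy; NE are the intersections.
Country 1's best responses — vs Y1: X1 (payoff 11); vs Y2: X1 (payoff 8); vs Y3: X2 (payoff 6); vs Y4: X1 (payoff 13).
Country 2's best responses — vs X1: Y1 (payoff 13); vs X2: Y3 (payoff 14); vs X3: Y2 (payoff 10).
Mutual best responses occur at (X1, Y1) and (X2, Y3); at each, neither player gains by switching.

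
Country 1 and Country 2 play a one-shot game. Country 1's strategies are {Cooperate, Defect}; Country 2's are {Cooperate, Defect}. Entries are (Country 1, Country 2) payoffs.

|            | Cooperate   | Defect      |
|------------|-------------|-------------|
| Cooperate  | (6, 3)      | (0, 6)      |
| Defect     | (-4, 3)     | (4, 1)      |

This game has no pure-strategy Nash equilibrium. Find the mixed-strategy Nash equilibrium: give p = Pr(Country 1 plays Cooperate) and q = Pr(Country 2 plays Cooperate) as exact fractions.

Each player's mixing probability is pinned down by making the *other* player indifferent.
Country 2 indifferent between Cooperate and Defect: p·3 + (1−p)·3 = p·6 + (1−p)·1 ⟹ 3 + 0p = 1 + 5p ⟹ p = 2/5.
Country 1 indifferent between Cooperate and Defect: q·6 + (1−q)·0 = q·(-4) + (1−q)·4 ⟹ 0 + 6q = 4 + (-8)q ⟹ q = 2/7.

p = 2/5, q = 2/7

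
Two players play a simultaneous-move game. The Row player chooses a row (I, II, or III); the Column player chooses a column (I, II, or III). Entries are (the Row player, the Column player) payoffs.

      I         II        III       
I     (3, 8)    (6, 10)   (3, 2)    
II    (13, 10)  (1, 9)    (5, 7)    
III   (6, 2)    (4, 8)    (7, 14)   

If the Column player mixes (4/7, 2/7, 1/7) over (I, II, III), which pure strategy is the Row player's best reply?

The Row player's best reply maximizes expected payoff against the mix.
I: (4/7)·3 + (2/7)·6 + (1/7)·3 = 27/7
II: (4/7)·13 + (2/7)·1 + (1/7)·5 = 59/7
III: (4/7)·6 + (2/7)·4 + (1/7)·7 = 39/7
Highest expected payoff is 59/7, from II.

II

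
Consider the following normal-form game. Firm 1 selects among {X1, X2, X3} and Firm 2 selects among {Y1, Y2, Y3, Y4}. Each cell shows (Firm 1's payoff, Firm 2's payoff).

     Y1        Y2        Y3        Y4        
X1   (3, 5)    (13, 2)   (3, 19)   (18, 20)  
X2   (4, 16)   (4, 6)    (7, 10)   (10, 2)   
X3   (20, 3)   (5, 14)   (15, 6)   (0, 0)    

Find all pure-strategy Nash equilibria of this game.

(X1, Y4)

Find each player's best response to every opponent strategy; NE are the intersections.
Firm 1's best responses — vs Y1: X3 (payoff 20); vs Y2: X1 (payoff 13); vs Y3: X3 (payoff 15); vs Y4: X1 (payoff 18).
Firm 2's best responses — vs X1: Y4 (payoff 20); vs X2: Y1 (payoff 16); vs X3: Y2 (payoff 14).
The only mutual best response is (X1, Y4); neither player gains by switching there.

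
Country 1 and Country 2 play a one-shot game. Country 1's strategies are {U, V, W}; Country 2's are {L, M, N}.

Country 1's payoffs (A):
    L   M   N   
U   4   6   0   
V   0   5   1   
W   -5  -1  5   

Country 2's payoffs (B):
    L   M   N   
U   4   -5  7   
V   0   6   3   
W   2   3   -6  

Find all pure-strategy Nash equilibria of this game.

A profile is a Nash equilibrium when each player is best-responding to the other.
Country 1's best responses — vs L: U (payoff 4); vs M: U (payoff 6); vs N: W (payoff 5).
Country 2's best responses — vs U: N (payoff 7); vs V: M (payoff 6); vs W: M (payoff 3).
No cell has both players best-responding. For instance, Country 1's best reply to N is W, but against W Country 2 prefers M over N.

None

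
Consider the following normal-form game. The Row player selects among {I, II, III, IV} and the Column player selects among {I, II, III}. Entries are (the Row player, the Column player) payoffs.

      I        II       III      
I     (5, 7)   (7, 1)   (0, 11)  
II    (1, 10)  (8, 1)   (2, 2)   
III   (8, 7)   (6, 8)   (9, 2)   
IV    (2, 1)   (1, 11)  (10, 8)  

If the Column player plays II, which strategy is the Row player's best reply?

With the Column player fixed at II, the Row player's payoffs are: I → 7, II → 8, III → 6, IV → 1.
The maximum is 8, achieved by II.

II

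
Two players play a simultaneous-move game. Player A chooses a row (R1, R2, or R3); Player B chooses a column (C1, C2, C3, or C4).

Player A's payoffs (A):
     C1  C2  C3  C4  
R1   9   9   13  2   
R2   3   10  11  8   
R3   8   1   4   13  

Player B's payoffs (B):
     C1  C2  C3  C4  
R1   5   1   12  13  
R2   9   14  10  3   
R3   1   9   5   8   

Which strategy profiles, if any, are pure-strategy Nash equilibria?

(R2, C2)

A profile is a Nash equilibrium when each player is best-responding to the other.
Player A's best responses — vs C1: R1 (payoff 9); vs C2: R2 (payoff 10); vs C3: R1 (payoff 13); vs C4: R3 (payoff 13).
Player B's best responses — vs R1: C4 (payoff 13); vs R2: C2 (payoff 14); vs R3: C2 (payoff 9).
The only mutual best response is (R2, C2); neither player gains by switching there.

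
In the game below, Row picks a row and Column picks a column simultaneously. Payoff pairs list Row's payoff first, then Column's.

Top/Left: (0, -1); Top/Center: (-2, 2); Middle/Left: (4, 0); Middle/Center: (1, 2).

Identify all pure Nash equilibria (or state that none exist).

(Middle, Center)

A profile is a Nash equilibrium when each player is best-responding to the other.
Row's best responses — vs Left: Middle (payoff 4); vs Center: Middle (payoff 1).
Column's best responses — vs Top: Center (payoff 2); vs Middle: Center (payoff 2).
The only mutual best response is (Middle, Center); neither player gains by switching there.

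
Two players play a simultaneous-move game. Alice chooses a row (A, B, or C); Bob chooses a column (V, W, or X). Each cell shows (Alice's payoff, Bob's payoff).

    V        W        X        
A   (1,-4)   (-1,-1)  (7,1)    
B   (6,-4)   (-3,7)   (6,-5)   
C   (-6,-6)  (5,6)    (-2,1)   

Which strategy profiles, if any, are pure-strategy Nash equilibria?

Find each player's best response to every opponent strategy; NE are the intersections.
Alice's best responses — vs V: B (payoff 6); vs W: C (payoff 5); vs X: A (payoff 7).
Bob's best responses — vs A: X (payoff 1); vs B: W (payoff 7); vs C: W (payoff 6).
Mutual best responses occur at (A, X) and (C, W); at each, neither player gains by switching.

(A, X) and (C, W)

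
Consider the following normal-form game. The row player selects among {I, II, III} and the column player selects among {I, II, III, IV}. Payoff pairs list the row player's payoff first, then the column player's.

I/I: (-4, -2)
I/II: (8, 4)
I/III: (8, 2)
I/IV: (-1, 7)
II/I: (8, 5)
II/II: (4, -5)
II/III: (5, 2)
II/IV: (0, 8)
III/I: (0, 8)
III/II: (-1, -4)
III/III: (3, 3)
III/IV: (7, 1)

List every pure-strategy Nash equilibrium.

None

Check mutual best responses: a cell is a NE iff neither player can gain by unilaterally deviating.
The row player's best responses — vs I: II (payoff 8); vs II: I (payoff 8); vs III: I (payoff 8); vs IV: III (payoff 7).
The column player's best responses — vs I: IV (payoff 7); vs II: IV (payoff 8); vs III: I (payoff 8).
No cell has both players best-responding. For instance, the row player's best reply to IV is III, but against III the column player prefers I over IV.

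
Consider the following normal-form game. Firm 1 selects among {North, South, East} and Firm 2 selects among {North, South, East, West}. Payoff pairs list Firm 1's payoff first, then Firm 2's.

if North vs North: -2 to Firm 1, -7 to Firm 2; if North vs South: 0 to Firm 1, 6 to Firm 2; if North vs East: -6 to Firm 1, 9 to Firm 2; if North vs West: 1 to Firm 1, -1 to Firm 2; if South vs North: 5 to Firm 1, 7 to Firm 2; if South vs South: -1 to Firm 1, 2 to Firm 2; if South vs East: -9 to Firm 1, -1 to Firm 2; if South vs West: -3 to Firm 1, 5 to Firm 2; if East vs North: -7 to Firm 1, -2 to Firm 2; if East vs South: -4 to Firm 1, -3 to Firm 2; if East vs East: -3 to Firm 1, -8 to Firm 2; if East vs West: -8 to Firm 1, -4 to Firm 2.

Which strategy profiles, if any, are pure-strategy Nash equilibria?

(South, North)

A profile is a Nash equilibrium when each player is best-responding to the other.
Firm 1's best responses — vs North: South (payoff 5); vs South: North (payoff 0); vs East: East (payoff -3); vs West: North (payoff 1).
Firm 2's best responses — vs North: East (payoff 9); vs South: North (payoff 7); vs East: North (payoff -2).
The only mutual best response is (South, North); neither player gains by switching there.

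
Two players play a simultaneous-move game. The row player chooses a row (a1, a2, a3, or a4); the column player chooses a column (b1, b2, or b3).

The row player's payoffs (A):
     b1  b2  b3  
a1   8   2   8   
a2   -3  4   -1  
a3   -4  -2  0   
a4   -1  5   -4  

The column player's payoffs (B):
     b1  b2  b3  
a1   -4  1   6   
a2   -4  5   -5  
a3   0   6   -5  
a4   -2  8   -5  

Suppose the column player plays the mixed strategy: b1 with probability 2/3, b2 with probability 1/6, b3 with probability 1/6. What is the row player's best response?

Compute the row player's expected payoff from each pure strategy against the given mix.
a1: (2/3)·8 + (1/6)·2 + (1/6)·8 = 7
a2: (2/3)·(-3) + (1/6)·4 + (1/6)·(-1) = -3/2
a3: (2/3)·(-4) + (1/6)·(-2) + (1/6)·0 = -3
a4: (2/3)·(-1) + (1/6)·5 + (1/6)·(-4) = -1/2
Highest expected payoff is 7, from a1.

a1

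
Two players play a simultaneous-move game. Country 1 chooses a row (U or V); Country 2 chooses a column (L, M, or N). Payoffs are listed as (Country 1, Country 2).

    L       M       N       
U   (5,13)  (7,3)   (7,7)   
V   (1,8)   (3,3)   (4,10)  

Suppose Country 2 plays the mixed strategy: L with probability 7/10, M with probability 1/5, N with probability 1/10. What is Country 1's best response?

Compute Country 1's expected payoff from each pure strategy against the given mix.
U: (7/10)·5 + (1/5)·7 + (1/10)·7 = 28/5
V: (7/10)·1 + (1/5)·3 + (1/10)·4 = 17/10
Highest expected payoff is 28/5, from U.

U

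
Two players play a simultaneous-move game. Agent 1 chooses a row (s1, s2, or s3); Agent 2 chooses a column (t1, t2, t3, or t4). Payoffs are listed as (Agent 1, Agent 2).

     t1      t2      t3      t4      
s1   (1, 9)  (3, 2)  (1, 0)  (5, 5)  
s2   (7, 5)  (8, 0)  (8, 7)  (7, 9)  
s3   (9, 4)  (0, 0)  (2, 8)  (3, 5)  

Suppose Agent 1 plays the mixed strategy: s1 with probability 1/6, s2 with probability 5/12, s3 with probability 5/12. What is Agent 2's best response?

t4

Agent 2's best reply maximizes expected payoff against the mix.
t1: (1/6)·9 + (5/12)·5 + (5/12)·4 = 21/4
t2: (1/6)·2 + (5/12)·0 + (5/12)·0 = 1/3
t3: (1/6)·0 + (5/12)·7 + (5/12)·8 = 25/4
t4: (1/6)·5 + (5/12)·9 + (5/12)·5 = 20/3
Highest expected payoff is 20/3, from t4.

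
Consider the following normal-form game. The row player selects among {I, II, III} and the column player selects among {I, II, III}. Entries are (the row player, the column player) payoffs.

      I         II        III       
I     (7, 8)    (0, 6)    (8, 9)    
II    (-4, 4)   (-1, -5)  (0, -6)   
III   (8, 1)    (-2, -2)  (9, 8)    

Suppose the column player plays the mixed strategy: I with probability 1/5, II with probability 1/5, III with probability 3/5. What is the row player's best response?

The row player's best reply maximizes expected payoff against the mix.
I: (1/5)·7 + (1/5)·0 + (3/5)·8 = 31/5
II: (1/5)·(-4) + (1/5)·(-1) + (3/5)·0 = -1
III: (1/5)·8 + (1/5)·(-2) + (3/5)·9 = 33/5
Highest expected payoff is 33/5, from III.

III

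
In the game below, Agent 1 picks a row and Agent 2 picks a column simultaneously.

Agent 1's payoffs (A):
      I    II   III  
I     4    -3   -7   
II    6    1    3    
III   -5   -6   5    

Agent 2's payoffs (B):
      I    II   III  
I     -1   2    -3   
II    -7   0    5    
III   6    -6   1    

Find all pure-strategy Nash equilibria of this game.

There is no pure-strategy Nash equilibrium

Find each player's best response to every opponent strategy; NE are the intersections.
Agent 1's best responses — vs I: II (payoff 6); vs II: II (payoff 1); vs III: III (payoff 5).
Agent 2's best responses — vs I: II (payoff 2); vs II: III (payoff 5); vs III: I (payoff 6).
No cell has both players best-responding. For instance, Agent 1's best reply to II is II, but against II Agent 2 prefers III over II.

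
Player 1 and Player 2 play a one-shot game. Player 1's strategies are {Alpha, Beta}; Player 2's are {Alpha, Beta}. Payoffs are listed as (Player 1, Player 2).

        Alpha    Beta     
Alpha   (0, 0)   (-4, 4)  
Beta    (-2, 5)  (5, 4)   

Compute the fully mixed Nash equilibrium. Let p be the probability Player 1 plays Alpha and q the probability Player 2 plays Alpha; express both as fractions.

p = 1/5, q = 9/11

In a mixed NE each player is indifferent between their pure strategies, so the opponent's mix sets the indifference.
Player 2 indifferent between Alpha and Beta: p·0 + (1−p)·5 = p·4 + (1−p)·4 ⟹ 5 + (-5)p = 4 + 0p ⟹ p = 1/5.
Player 1 indifferent between Alpha and Beta: q·0 + (1−q)·(-4) = q·(-2) + (1−q)·5 ⟹ (-4) + 4q = 5 + (-7)q ⟹ q = 9/11.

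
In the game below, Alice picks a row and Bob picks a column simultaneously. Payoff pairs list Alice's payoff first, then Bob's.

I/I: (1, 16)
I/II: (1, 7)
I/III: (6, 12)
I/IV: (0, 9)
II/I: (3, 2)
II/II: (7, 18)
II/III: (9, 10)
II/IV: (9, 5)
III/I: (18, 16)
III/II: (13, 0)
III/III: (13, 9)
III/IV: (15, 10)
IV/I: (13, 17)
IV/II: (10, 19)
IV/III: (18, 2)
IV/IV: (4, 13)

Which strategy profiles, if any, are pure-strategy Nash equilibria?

(III, I)

A profile is a Nash equilibrium when each player is best-responding to the other.
Alice's best responses — vs I: III (payoff 18); vs II: III (payoff 13); vs III: IV (payoff 18); vs IV: III (payoff 15).
Bob's best responses — vs I: I (payoff 16); vs II: II (payoff 18); vs III: I (payoff 16); vs IV: II (payoff 19).
The only mutual best response is (III, I); neither player gains by switching there.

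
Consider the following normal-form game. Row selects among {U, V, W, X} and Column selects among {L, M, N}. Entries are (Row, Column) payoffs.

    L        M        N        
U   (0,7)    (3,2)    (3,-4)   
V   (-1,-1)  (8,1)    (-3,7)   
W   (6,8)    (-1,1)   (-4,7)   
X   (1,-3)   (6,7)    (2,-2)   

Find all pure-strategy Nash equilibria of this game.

(W, L)

Check mutual best responses: a cell is a NE iff neither player can gain by unilaterally deviating.
Row's best responses — vs L: W (payoff 6); vs M: V (payoff 8); vs N: U (payoff 3).
Column's best responses — vs U: L (payoff 7); vs V: N (payoff 7); vs W: L (payoff 8); vs X: M (payoff 7).
The only mutual best response is (W, L); neither player gains by switching there.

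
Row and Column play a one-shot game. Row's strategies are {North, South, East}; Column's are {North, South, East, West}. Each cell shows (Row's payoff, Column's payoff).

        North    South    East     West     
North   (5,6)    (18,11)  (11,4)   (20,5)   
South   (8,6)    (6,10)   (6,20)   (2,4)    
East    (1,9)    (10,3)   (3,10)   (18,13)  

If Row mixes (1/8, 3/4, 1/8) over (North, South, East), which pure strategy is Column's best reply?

Column's best reply maximizes expected payoff against the mix.
North: (1/8)·6 + (3/4)·6 + (1/8)·9 = 51/8
South: (1/8)·11 + (3/4)·10 + (1/8)·3 = 37/4
East: (1/8)·4 + (3/4)·20 + (1/8)·10 = 67/4
West: (1/8)·5 + (3/4)·4 + (1/8)·13 = 21/4
Highest expected payoff is 67/4, from East.

East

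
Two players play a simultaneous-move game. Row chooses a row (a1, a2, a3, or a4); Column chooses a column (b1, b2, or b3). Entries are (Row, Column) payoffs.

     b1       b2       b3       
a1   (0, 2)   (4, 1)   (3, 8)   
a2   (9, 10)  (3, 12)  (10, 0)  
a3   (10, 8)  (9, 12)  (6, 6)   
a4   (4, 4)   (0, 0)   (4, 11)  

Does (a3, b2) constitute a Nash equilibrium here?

Holding Column at b2: Row gets 9 from a3, versus 4 from a1, 3 from a2, 0 from a4. No profitable deviation for Row.
Holding Row at a3: Column gets 12 from b2, versus 8 from b1, 6 from b3. No profitable deviation for Column either.

Yes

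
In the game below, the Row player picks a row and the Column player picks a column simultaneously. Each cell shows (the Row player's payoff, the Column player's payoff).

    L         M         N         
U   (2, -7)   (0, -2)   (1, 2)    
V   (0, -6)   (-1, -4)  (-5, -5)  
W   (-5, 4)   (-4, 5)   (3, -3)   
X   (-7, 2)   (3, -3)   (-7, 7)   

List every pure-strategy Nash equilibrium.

No pure-strategy Nash equilibrium

Find each player's best response to every opponent strategy; NE are the intersections.
The Row player's best responses — vs L: U (payoff 2); vs M: X (payoff 3); vs N: W (payoff 3).
The Column player's best responses — vs U: N (payoff 2); vs V: M (payoff -4); vs W: M (payoff 5); vs X: N (payoff 7).
No cell has both players best-responding. For instance, the Row player's best reply to N is W, but against W the Column player prefers M over N.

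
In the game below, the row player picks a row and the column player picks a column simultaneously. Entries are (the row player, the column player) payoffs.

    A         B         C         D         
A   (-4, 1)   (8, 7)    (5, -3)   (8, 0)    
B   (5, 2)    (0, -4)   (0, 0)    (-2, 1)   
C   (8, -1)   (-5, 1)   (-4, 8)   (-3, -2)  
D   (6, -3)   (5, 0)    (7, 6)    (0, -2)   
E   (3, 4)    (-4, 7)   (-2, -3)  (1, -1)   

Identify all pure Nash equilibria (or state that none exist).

(A, B) and (D, C)

Find each player's best response to every opponent strategy; NE are the intersections.
The row player's best responses — vs A: C (payoff 8); vs B: A (payoff 8); vs C: D (payoff 7); vs D: A (payoff 8).
The column player's best responses — vs A: B (payoff 7); vs B: A (payoff 2); vs C: C (payoff 8); vs D: C (payoff 6); vs E: B (payoff 7).
Mutual best responses occur at (A, B) and (D, C); at each, neither player gains by switching.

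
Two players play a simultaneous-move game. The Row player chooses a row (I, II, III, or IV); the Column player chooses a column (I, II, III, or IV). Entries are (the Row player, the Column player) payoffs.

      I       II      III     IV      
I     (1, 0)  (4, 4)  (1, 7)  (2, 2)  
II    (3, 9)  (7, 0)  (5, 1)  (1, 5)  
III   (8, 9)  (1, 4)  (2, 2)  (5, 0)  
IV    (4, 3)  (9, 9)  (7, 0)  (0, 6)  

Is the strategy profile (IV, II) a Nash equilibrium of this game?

Holding the Column player at II: the Row player gets 9 from IV, versus 4 from I, 7 from II, 1 from III. No profitable deviation for the Row player.
Holding the Row player at IV: the Column player gets 9 from II, versus 3 from I, 0 from III, 6 from IV. No profitable deviation for the Column player either.

Yes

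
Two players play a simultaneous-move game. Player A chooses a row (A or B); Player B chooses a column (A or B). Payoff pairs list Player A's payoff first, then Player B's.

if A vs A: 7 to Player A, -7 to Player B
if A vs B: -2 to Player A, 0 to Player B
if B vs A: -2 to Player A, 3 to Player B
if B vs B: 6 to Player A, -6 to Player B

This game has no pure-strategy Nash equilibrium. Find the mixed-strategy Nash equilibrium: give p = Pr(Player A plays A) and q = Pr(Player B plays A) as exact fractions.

p = 9/16, q = 8/17

Each player's mixing probability is pinned down by making the *other* player indifferent.
Player B indifferent between A and B: p·(-7) + (1−p)·3 = p·0 + (1−p)·(-6) ⟹ 3 + (-10)p = (-6) + 6p ⟹ p = 9/16.
Player A indifferent between A and B: q·7 + (1−q)·(-2) = q·(-2) + (1−q)·6 ⟹ (-2) + 9q = 6 + (-8)q ⟹ q = 8/17.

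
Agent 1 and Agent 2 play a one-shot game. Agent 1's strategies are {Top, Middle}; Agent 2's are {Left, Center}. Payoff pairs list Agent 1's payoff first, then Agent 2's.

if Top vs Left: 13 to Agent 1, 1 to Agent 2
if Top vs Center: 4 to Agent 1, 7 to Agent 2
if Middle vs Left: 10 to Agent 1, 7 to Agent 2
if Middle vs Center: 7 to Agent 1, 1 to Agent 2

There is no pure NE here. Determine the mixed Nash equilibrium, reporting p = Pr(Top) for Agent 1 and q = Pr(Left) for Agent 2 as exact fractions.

Each player's mixing probability is pinned down by making the *other* player indifferent.
Agent 2 indifferent between Left and Center: p·1 + (1−p)·7 = p·7 + (1−p)·1 ⟹ 7 + (-6)p = 1 + 6p ⟹ p = 1/2.
Agent 1 indifferent between Top and Middle: q·13 + (1−q)·4 = q·10 + (1−q)·7 ⟹ 4 + 9q = 7 + 3q ⟹ q = 1/2.

p = 1/2, q = 1/2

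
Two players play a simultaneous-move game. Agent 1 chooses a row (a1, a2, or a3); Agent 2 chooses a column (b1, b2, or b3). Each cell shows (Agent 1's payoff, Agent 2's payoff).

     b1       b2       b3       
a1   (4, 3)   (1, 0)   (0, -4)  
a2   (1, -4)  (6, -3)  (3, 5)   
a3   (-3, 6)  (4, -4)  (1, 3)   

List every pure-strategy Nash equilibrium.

(a1, b1) and (a2, b3)

A profile is a Nash equilibrium when each player is best-responding to the other.
Agent 1's best responses — vs b1: a1 (payoff 4); vs b2: a2 (payoff 6); vs b3: a2 (payoff 3).
Agent 2's best responses — vs a1: b1 (payoff 3); vs a2: b3 (payoff 5); vs a3: b1 (payoff 6).
Mutual best responses occur at (a1, b1) and (a2, b3); at each, neither player gains by switching.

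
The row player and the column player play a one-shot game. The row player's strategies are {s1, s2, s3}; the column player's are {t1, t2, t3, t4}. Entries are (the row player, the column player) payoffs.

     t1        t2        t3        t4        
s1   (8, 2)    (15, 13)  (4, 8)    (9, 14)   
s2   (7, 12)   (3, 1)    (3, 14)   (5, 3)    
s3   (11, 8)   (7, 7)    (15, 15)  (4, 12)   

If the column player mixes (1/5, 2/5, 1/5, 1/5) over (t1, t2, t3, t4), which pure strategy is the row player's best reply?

s1

The row player's best reply maximizes expected payoff against the mix.
s1: (1/5)·8 + (2/5)·15 + (1/5)·4 + (1/5)·9 = 51/5
s2: (1/5)·7 + (2/5)·3 + (1/5)·3 + (1/5)·5 = 21/5
s3: (1/5)·11 + (2/5)·7 + (1/5)·15 + (1/5)·4 = 44/5
Highest expected payoff is 51/5, from s1.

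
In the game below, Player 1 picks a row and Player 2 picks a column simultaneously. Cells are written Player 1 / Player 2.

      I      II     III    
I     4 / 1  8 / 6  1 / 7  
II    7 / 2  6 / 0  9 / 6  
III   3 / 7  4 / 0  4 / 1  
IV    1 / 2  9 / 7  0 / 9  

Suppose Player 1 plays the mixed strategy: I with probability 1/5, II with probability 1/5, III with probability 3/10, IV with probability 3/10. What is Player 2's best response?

Compute Player 2's expected payoff from each pure strategy against the given mix.
I: (1/5)·1 + (1/5)·2 + (3/10)·7 + (3/10)·2 = 33/10
II: (1/5)·6 + (1/5)·0 + (3/10)·0 + (3/10)·7 = 33/10
III: (1/5)·7 + (1/5)·6 + (3/10)·1 + (3/10)·9 = 28/5
Highest expected payoff is 28/5, from III.

III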